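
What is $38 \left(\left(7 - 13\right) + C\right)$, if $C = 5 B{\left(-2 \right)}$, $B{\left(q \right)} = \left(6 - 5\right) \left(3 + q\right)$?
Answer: $-38$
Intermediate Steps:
$B{\left(q \right)} = 3 + q$ ($B{\left(q \right)} = 1 \left(3 + q\right) = 3 + q$)
$C = 5$ ($C = 5 \left(3 - 2\right) = 5 \cdot 1 = 5$)
$38 \left(\left(7 - 13\right) + C\right) = 38 \left(\left(7 - 13\right) + 5\right) = 38 \left(-6 + 5\right) = 38 \left(-1\right) = -38$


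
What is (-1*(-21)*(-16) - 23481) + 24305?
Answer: 488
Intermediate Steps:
(-1*(-21)*(-16) - 23481) + 24305 = (21*(-16) - 23481) + 24305 = (-336 - 23481) + 24305 = -23817 + 24305 = 488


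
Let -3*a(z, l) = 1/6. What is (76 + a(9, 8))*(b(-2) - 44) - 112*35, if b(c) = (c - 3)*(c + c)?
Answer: -17228/3 ≈ -5742.7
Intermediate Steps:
a(z, l) = -1/18 (a(z, l) = -1/3/6 = -1/3*1/6 = -1/18)
b(c) = 2*c*(-3 + c) (b(c) = (-3 + c)*(2*c) = 2*c*(-3 + c))
(76 + a(9, 8))*(b(-2) - 44) - 112*35 = (76 - 1/18)*(2*(-2)*(-3 - 2) - 44) - 112*35 = 1367*(2*(-2)*(-5) - 44)/18 - 3920 = 1367*(20 - 44)/18 - 3920 = (1367/18)*(-24) - 3920 = -5468/3 - 3920 = -17228/3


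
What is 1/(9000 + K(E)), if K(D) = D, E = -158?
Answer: 1/8842 ≈ 0.00011310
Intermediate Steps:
1/(9000 + K(E)) = 1/(9000 - 158) = 1/8842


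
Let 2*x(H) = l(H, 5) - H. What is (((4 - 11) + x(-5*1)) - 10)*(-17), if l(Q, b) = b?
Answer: 204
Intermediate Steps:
x(H) = 5/2 - H/2 (x(H) = (5 - H)/2 = 5/2 - H/2)
(((4 - 11) + x(-5*1)) - 10)*(-17) = (((4 - 11) + (5/2 - (-5)/2)) - 10)*(-17) = ((-7 + (5/2 - 1/2*(-5))) - 10)*(-17) = ((-7 + (5/2 + 5/2)) - 10)*(-17) = ((-7 + 5) - 10)*(-17) = (-2 - 10)*(-17) = -12*(-17) = 204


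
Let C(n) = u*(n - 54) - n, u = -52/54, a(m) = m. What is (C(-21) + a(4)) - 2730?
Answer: -23695/9 ≈ -2632.8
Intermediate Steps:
u = -26/27 (u = -52*1/54 = -26/27 ≈ -0.96296)
C(n) = 52 - 53*n/27 (C(n) = -26*(n - 54)/27 - n = -26*(-54 + n)/27 - n = (52 - 26*n/27) - n = 52 - 53*n/27)
(C(-21) + a(4)) - 2730 = ((52 - 53/27*(-21)) + 4) - 2730 = ((52 + 371/9) + 4) - 2730 = (839/9 + 4) - 2730 = 875/9 - 2730 = -23695/9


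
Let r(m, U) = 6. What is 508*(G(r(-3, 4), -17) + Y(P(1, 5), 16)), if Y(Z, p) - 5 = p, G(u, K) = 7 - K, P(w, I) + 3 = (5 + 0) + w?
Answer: 22860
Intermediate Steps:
P(w, I) = 2 + w (P(w, I) = -3 + ((5 + 0) + w) = -3 + (5 + w) = 2 + w)
Y(Z, p) = 5 + p
508*(G(r(-3, 4), -17) + Y(P(1, 5), 16)) = 508*((7 - 1*(-17)) + (5 + 16)) = 508*((7 + 17) + 21) = 508*(24 + 21) = 508*45 = 22860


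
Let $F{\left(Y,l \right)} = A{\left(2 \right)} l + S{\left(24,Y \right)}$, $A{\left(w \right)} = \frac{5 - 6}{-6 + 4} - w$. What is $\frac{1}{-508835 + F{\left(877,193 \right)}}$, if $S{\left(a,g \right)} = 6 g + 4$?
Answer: $- \frac{2}{1007717} \approx -1.9847 \cdot 10^{-6}$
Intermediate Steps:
$A{\left(w \right)} = \frac{1}{2} - w$ ($A{\left(w \right)} = - \frac{1}{-2} - w = \left(-1\right) \left(- \frac{1}{2}\right) - w = \frac{1}{2} - w$)
$S{\left(a,g \right)} = 4 + 6 g$
$F{\left(Y,l \right)} = 4 + 6 Y - \frac{3 l}{2}$ ($F{\left(Y,l \right)} = \left(\frac{1}{2} - 2\right) l + \left(4 + 6 Y\right) = - \frac{3 l}{2} + \left(4 + 6 Y\right) = 4 + 6 Y - \frac{3 l}{2}$)
$\frac{1}{-508835 + F{\left(877,193 \right)}} = \frac{1}{-508835 + \left(4 + 6 \cdot 877 - \frac{579}{2}\right)} = \frac{1}{-508835 + \left(4 + 5262 - \frac{579}{2}\right)} = \frac{1}{-508835 + \frac{9953}{2}} = \frac{1}{- \frac{1007717}{2}} = - \frac{2}{1007717}$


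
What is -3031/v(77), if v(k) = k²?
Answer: -433/847 ≈ -0.51122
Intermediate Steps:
-3031/v(77) = -3031/(77²) = -3031/5929 = -3031*1/5929 = -433/847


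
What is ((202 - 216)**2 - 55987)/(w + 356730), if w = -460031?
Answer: 55791/103301 ≈ 0.54008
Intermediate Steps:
((202 - 216)**2 - 55987)/(w + 356730) = ((202 - 216)**2 - 55987)/(-460031 + 356730) = ((-14)**2 - 55987)/(-103301) = (196 - 55987)*(-1/103301) = -55791*(-1/103301) = 55791/103301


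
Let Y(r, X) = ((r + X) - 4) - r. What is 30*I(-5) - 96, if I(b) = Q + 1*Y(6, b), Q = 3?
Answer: -276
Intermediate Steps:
Y(r, X) = -4 + X (Y(r, X) = ((X + r) - 4) - r = (-4 + X + r) - r = -4 + X)
I(b) = -1 + b (I(b) = 3 + 1*(-4 + b) = 3 + (-4 + b) = -1 + b)
30*I(-5) - 96 = 30*(-1 - 5) - 96 = 30*(-6) - 96 = -180 - 96 = -276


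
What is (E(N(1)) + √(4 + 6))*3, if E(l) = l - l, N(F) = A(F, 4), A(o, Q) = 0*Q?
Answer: 3*√10 ≈ 9.4868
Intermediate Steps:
A(o, Q) = 0
N(F) = 0
E(l) = 0
(E(N(1)) + √(4 + 6))*3 = (0 + √(4 + 6))*3 = (0 + √10)*3 = √10*3 = 3*√10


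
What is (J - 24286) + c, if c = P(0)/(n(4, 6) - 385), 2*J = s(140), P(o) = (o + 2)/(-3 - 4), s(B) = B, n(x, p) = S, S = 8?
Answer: -63906022/2639 ≈ -24216.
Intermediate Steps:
n(x, p) = 8
P(o) = -2/7 - o/7 (P(o) = (2 + o)/(-7) = (2 + o)*(-⅐) = -2/7 - o/7)
J = 70 (J = (½)*140 = 70)
c = 2/2639 (c = (-2/7 - ⅐*0)/(8 - 385) = (-2/7 + 0)/(-377) = -1/377*(-2/7) = 2/2639 ≈ 0.00075786)
(J - 24286) + c = (70 - 24286) + 2/2639 = -24216 + 2/2639 = -63906022/2639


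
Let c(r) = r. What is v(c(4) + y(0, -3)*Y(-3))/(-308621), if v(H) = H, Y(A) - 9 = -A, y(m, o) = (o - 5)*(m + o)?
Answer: -292/308621 ≈ -0.00094614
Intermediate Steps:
y(m, o) = (-5 + o)*(m + o)
Y(A) = 9 - A
v(c(4) + y(0, -3)*Y(-3))/(-308621) = (4 + ((-3)² - 5*0 - 5*(-3) + 0*(-3))*(9 - 1*(-3)))/(-308621) = (4 + (9 + 0 + 15 + 0)*(9 + 3))*(-1/308621) = (4 + 24*12)*(-1/308621) = (4 + 288)*(-1/308621) = 292*(-1/308621) = -292/308621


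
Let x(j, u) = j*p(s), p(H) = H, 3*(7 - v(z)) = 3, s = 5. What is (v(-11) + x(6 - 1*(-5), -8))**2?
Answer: 3721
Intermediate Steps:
v(z) = 6 (v(z) = 7 - 1/3*3 = 7 - 1 = 6)
x(j, u) = 5*j (x(j, u) = j*5 = 5*j)
(v(-11) + x(6 - 1*(-5), -8))**2 = (6 + 5*(6 - 1*(-5)))**2 = (6 + 5*(6 + 5))**2 = (6 + 5*11)**2 = (6 + 55)**2 = 61**2 = 3721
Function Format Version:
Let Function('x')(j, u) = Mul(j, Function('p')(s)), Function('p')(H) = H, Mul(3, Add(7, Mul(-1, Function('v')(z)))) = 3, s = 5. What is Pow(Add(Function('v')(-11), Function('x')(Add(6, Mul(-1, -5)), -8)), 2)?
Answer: 3721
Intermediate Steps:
Function('v')(z) = 6 (Function('v')(z) = Add(7, Mul(Rational(-1, 3), 3)) = Add(7, -1) = 6)
Function('x')(j, u) = Mul(5, j) (Function('x')(j, u) = Mul(j, 5) = Mul(5, j))
Pow(Add(Function('v')(-11), Function('x')(Add(6, Mul(-1, -5)), -8)), 2) = Pow(Add(6, Mul(5, Add(6, Mul(-1, -5)))), 2) = Pow(Add(6, Mul(5, Add(6, 5))), 2) = Pow(Add(6, Mul(5, 11)), 2) = Pow(Add(6, 55), 2) = Pow(61, 2) = 3721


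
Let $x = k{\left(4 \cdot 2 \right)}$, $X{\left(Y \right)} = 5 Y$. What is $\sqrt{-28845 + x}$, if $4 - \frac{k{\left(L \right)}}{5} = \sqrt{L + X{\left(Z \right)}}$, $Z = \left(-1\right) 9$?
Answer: $\sqrt{-28825 - 5 i \sqrt{37}} \approx 0.0896 - 169.78 i$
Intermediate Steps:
$Z = -9$
$k{\left(L \right)} = 20 - 5 \sqrt{-45 + L}$ ($k{\left(L \right)} = 20 - 5 \sqrt{L + 5 \left(-9\right)} = 20 - 5 \sqrt{L - 45} = 20 - 5 \sqrt{-45 + L}$)
$x = 20 - 5 i \sqrt{37}$ ($x = 20 - 5 \sqrt{-45 + 4 \cdot 2} = 20 - 5 \sqrt{-45 + 8} = 20 - 5 \sqrt{-37} = 20 - 5 i \sqrt{37} \approx 20.0 - 30.414 i$)
$\sqrt{-28845 + x} = \sqrt{-28845 + \left(20 - 5 i \sqrt{37}\right)} = \sqrt{-28825 - 5 i \sqrt{37}}$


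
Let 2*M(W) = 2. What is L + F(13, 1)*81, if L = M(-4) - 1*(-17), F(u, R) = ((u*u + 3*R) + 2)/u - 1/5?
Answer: 70587/65 ≈ 1086.0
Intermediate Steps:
F(u, R) = -⅕ + (2 + u² + 3*R)/u (F(u, R) = ((u² + 3*R) + 2)/u - 1*⅕ = (2 + u² + 3*R)/u - ⅕ = -⅕ + (2 + u² + 3*R)/u)
M(W) = 1 (M(W) = (½)*2 = 1)
L = 18 (L = 1 - 1*(-17) = 1 + 17 = 18)
L + F(13, 1)*81 = 18 + (-⅕ + 13 + 2/13 + 3*1/13)*81 = 18 + (-⅕ + 13 + 2*(1/13) + 3*1*(1/13))*81 = 18 + (-⅕ + 13 + 2/13 + 3/13)*81 = 18 + (857/65)*81 = 18 + 69417/65 = 70587/65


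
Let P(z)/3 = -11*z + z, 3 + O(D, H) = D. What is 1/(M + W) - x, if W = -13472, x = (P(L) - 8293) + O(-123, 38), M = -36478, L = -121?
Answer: 239210549/49950 ≈ 4789.0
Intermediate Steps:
O(D, H) = -3 + D
P(z) = -30*z (P(z) = 3*(-11*z + z) = 3*(-10*z) = -30*z)
x = -4789 (x = (-30*(-121) - 8293) + (-3 - 123) = (3630 - 8293) - 126 = -4663 - 126 = -4789)
1/(M + W) - x = 1/(-36478 - 13472) - 1*(-4789) = 1/(-49950) + 4789 = -1/49950 + 4789 = 239210549/49950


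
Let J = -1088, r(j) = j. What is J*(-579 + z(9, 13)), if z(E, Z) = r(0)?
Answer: 629952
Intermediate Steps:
z(E, Z) = 0
J*(-579 + z(9, 13)) = -1088*(-579 + 0) = -1088*(-579) = 629952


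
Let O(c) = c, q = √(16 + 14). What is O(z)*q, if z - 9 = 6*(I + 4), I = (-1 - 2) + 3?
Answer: 33*√30 ≈ 180.75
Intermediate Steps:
q = √30 ≈ 5.4772
I = 0 (I = -3 + 3 = 0)
z = 33 (z = 9 + 6*(0 + 4) = 9 + 6*4 = 9 + 24 = 33)
O(z)*q = 33*√30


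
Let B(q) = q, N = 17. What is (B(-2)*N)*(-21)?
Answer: 714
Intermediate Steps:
(B(-2)*N)*(-21) = -2*17*(-21) = -34*(-21) = 714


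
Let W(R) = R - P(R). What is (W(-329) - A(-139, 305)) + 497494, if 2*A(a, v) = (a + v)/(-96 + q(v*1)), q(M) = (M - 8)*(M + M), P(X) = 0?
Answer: 90023655127/181074 ≈ 4.9717e+5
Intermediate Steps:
q(M) = 2*M*(-8 + M) (q(M) = (-8 + M)*(2*M) = 2*M*(-8 + M))
W(R) = R (W(R) = R - 1*0 = R + 0 = R)
A(a, v) = (a + v)/(2*(-96 + 2*v*(-8 + v))) (A(a, v) = ((a + v)/(-96 + 2*(v*1)*(-8 + v*1)))/2 = ((a + v)/(-96 + 2*v*(-8 + v)))/2 = (a + v)/(2*(-96 + 2*v*(-8 + v))))
(W(-329) - A(-139, 305)) + 497494 = (-329 - (-139 + 305)/(4*(-48 + 305*(-8 + 305)))) + 497494 = (-329 - 166/(4*(-48 + 305*297))) + 497494 = (-329 - 166/(4*(-48 + 90585))) + 497494 = (-329 - 166/(4*90537)) + 497494 = (-329 - 1*83/181074) + 497494 = (-329 - 83/181074) + 497494 = -59573429/181074 + 497494 = 90023655127/181074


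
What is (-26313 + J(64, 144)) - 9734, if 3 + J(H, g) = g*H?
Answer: -26834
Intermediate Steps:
J(H, g) = -3 + H*g (J(H, g) = -3 + g*H = -3 + H*g)
(-26313 + J(64, 144)) - 9734 = (-26313 + (-3 + 64*144)) - 9734 = (-26313 + (-3 + 9216)) - 9734 = (-26313 + 9213) - 9734 = -17100 - 9734 = -26834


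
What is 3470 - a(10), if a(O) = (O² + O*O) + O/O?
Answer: 3269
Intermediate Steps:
a(O) = 1 + 2*O² (a(O) = (O² + O²) + 1 = 2*O² + 1 = 1 + 2*O²)
3470 - a(10) = 3470 - (1 + 2*10²) = 3470 - (1 + 2*100) = 3470 - (1 + 200) = 3470 - 1*201 = 3470 - 201 = 3269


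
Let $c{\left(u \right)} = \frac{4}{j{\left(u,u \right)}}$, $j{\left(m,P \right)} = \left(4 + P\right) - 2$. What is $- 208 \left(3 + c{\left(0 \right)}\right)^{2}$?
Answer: $-5200$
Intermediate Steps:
$j{\left(m,P \right)} = 2 + P$
$c{\left(u \right)} = \frac{4}{2 + u}$
$- 208 \left(3 + c{\left(0 \right)}\right)^{2} = - 208 \left(3 + \frac{4}{2 + 0}\right)^{2} = - 208 \left(3 + \frac{4}{2}\right)^{2} = - 208 \left(3 + 4 \cdot \frac{1}{2}\right)^{2} = - 208 \left(3 + 2\right)^{2} = - 208 \cdot 5^{2} = \left(-208\right) 25 = -5200$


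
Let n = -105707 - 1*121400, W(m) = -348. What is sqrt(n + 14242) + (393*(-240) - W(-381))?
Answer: -93972 + I*sqrt(212865) ≈ -93972.0 + 461.37*I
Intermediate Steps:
n = -227107 (n = -105707 - 121400 = -227107)
sqrt(n + 14242) + (393*(-240) - W(-381)) = sqrt(-227107 + 14242) + (393*(-240) - 1*(-348)) = sqrt(-212865) + (-94320 + 348) = I*sqrt(212865) - 93972 = -93972 + I*sqrt(212865)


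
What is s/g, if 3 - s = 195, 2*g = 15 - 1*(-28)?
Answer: -384/43 ≈ -8.9302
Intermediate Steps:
g = 43/2 (g = (15 - 1*(-28))/2 = (15 + 28)/2 = (1/2)*43 = 43/2 ≈ 21.500)
s = -192 (s = 3 - 1*195 = 3 - 195 = -192)
s/g = -192/43/2 = -192*2/43 = -384/43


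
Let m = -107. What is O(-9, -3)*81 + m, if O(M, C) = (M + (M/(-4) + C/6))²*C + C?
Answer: -209963/16 ≈ -13123.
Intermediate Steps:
O(M, C) = C + C*(C/6 + 3*M/4)² (O(M, C) = (M + (M*(-¼) + C*(⅙)))²*C + C = (M + (-M/4 + C/6))²*C + C = (C/6 + 3*M/4)²*C + C = C*(C/6 + 3*M/4)² + C = C + C*(C/6 + 3*M/4)²)
O(-9, -3)*81 + m = ((1/144)*(-3)*(144 + (2*(-3) + 9*(-9))²))*81 - 107 = ((1/144)*(-3)*(144 + (-6 - 81)²))*81 - 107 = ((1/144)*(-3)*(144 + (-87)²))*81 - 107 = ((1/144)*(-3)*(144 + 7569))*81 - 107 = ((1/144)*(-3)*7713)*81 - 107 = -2571/16*81 - 107 = -208251/16 - 107 = -209963/16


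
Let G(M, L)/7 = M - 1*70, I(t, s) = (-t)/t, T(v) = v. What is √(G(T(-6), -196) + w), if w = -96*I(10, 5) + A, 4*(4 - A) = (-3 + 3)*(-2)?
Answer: 12*I*√3 ≈ 20.785*I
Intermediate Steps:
I(t, s) = -1
G(M, L) = -490 + 7*M (G(M, L) = 7*(M - 1*70) = 7*(M - 70) = 7*(-70 + M) = -490 + 7*M)
A = 4 (A = 4 - (-3 + 3)*(-2)/4 = 4 - 0*(-2) = 4 - ¼*0 = 4 + 0 = 4)
w = 100 (w = -96*(-1) + 4 = 96 + 4 = 100)
√(G(T(-6), -196) + w) = √((-490 + 7*(-6)) + 100) = √((-490 - 42) + 100) = √(-532 + 100) = √(-432) = 12*I*√3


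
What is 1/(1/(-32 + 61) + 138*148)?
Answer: 29/592297 ≈ 4.8962e-5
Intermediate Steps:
1/(1/(-32 + 61) + 138*148) = 1/(1/29 + 20424) = 1/(592297/29) = 29/592297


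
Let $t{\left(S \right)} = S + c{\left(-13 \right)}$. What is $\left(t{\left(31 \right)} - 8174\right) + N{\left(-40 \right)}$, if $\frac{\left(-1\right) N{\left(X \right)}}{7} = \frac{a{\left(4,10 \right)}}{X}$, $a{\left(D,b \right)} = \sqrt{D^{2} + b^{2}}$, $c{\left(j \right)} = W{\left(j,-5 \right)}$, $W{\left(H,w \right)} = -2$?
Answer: $-8145 + \frac{7 \sqrt{29}}{20} \approx -8143.1$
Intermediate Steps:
$c{\left(j \right)} = -2$
$t{\left(S \right)} = -2 + S$ ($t{\left(S \right)} = S - 2 = -2 + S$)
$N{\left(X \right)} = - \frac{14 \sqrt{29}}{X}$ ($N{\left(X \right)} = - 7 \frac{\sqrt{4^{2} + 10^{2}}}{X} = - 7 \frac{\sqrt{16 + 100}}{X} = - 7 \frac{\sqrt{116}}{X} = - 7 \frac{2 \sqrt{29}}{X} = - \frac{14 \sqrt{29}}{X}$)
$\left(t{\left(31 \right)} - 8174\right) + N{\left(-40 \right)} = \left(\left(-2 + 31\right) - 8174\right) - \frac{14 \sqrt{29}}{-40} = \left(29 - 8174\right) - 14 \sqrt{29} \left(- \frac{1}{40}\right) = -8145 + \frac{7 \sqrt{29}}{20}$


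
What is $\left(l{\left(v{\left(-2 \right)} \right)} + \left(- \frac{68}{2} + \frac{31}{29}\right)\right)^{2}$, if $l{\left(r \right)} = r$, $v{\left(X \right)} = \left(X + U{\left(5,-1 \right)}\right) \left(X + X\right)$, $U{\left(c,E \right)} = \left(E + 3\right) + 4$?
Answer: $\frac{2013561}{841} \approx 2394.2$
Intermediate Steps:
$U{\left(c,E \right)} = 7 + E$ ($U{\left(c,E \right)} = \left(3 + E\right) + 4 = 7 + E$)
$v{\left(X \right)} = 2 X \left(6 + X\right)$ ($v{\left(X \right)} = \left(X + \left(7 - 1\right)\right) \left(X + X\right) = \left(X + 6\right) 2 X = \left(6 + X\right) 2 X = 2 X \left(6 + X\right)$)
$\left(l{\left(v{\left(-2 \right)} \right)} + \left(- \frac{68}{2} + \frac{31}{29}\right)\right)^{2} = \left(2 \left(-2\right) \left(6 - 2\right) + \left(- \frac{68}{2} + \frac{31}{29}\right)\right)^{2} = \left(2 \left(-2\right) 4 + \left(\left(-68\right) \frac{1}{2} + 31 \cdot \frac{1}{29}\right)\right)^{2} = \left(-16 + \left(-34 + \frac{31}{29}\right)\right)^{2} = \left(-16 - \frac{955}{29}\right)^{2} = \left(- \frac{1419}{29}\right)^{2} = \frac{2013561}{841}$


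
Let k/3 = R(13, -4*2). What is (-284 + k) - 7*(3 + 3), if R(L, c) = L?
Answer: -287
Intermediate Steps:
k = 39 (k = 3*13 = 39)
(-284 + k) - 7*(3 + 3) = (-284 + 39) - 7*(3 + 3) = -245 - 7*6 = -245 - 42 = -287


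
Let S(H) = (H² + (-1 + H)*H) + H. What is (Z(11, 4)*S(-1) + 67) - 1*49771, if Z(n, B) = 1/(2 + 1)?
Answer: -149110/3 ≈ -49703.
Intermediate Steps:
Z(n, B) = ⅓ (Z(n, B) = 1/3 = ⅓)
S(H) = H + H² + H*(-1 + H) (S(H) = (H² + H*(-1 + H)) + H = H + H² + H*(-1 + H))
(Z(11, 4)*S(-1) + 67) - 1*49771 = ((2*(-1)²)/3 + 67) - 1*49771 = ((2*1)/3 + 67) - 49771 = ((⅓)*2 + 67) - 49771 = (⅔ + 67) - 49771 = 203/3 - 49771 = -149110/3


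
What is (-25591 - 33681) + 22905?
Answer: -36367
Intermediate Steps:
(-25591 - 33681) + 22905 = -59272 + 22905 = -36367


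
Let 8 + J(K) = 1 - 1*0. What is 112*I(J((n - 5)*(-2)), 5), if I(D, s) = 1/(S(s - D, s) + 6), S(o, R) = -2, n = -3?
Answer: 28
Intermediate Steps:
J(K) = -7 (J(K) = -8 + (1 - 1*0) = -8 + (1 + 0) = -8 + 1 = -7)
I(D, s) = ¼ (I(D, s) = 1/(-2 + 6) = 1/4 = ¼)
112*I(J((n - 5)*(-2)), 5) = 112*(¼) = 28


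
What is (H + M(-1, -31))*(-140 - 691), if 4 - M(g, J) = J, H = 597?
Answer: -525192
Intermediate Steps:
M(g, J) = 4 - J
(H + M(-1, -31))*(-140 - 691) = (597 + (4 - 1*(-31)))*(-140 - 691) = (597 + (4 + 31))*(-831) = (597 + 35)*(-831) = 632*(-831) = -525192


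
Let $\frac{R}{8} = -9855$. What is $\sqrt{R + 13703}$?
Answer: $i \sqrt{65137} \approx 255.22 i$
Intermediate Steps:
$R = -78840$ ($R = 8 \left(-9855\right) = -78840$)
$\sqrt{R + 13703} = \sqrt{-78840 + 13703} = \sqrt{-65137} = i \sqrt{65137}$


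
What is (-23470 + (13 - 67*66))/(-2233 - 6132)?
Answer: 27879/8365 ≈ 3.3328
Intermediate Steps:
(-23470 + (13 - 67*66))/(-2233 - 6132) = (-23470 + (13 - 4422))/(-8365) = (-23470 - 4409)*(-1/8365) = -27879*(-1/8365) = 27879/8365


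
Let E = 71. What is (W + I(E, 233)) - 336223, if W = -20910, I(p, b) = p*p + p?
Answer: -352021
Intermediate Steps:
I(p, b) = p + p² (I(p, b) = p² + p = p + p²)
(W + I(E, 233)) - 336223 = (-20910 + 71*(1 + 71)) - 336223 = (-20910 + 71*72) - 336223 = (-20910 + 5112) - 336223 = -15798 - 336223 = -352021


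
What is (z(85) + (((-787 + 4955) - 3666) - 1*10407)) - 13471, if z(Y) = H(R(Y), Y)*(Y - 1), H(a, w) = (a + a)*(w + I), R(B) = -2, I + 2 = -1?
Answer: -50928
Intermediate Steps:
I = -3 (I = -2 - 1 = -3)
H(a, w) = 2*a*(-3 + w) (H(a, w) = (a + a)*(w - 3) = (2*a)*(-3 + w) = 2*a*(-3 + w))
z(Y) = (-1 + Y)*(12 - 4*Y) (z(Y) = (2*(-2)*(-3 + Y))*(Y - 1) = (12 - 4*Y)*(-1 + Y) = (-1 + Y)*(12 - 4*Y))
(z(85) + (((-787 + 4955) - 3666) - 1*10407)) - 13471 = (-4*(-1 + 85)*(-3 + 85) + (((-787 + 4955) - 3666) - 1*10407)) - 13471 = (-4*84*82 + ((4168 - 3666) - 10407)) - 13471 = (-27552 + (502 - 10407)) - 13471 = (-27552 - 9905) - 13471 = -37457 - 13471 = -50928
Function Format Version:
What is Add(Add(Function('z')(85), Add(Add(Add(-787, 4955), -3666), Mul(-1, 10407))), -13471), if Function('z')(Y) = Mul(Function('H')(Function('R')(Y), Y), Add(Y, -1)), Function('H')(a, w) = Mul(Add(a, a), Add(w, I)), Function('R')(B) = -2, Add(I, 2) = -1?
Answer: -50928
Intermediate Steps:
I = -3 (I = Add(-2, -1) = -3)
Function('H')(a, w) = Mul(2, a, Add(-3, w)) (Function('H')(a, w) = Mul(Add(a, a), Add(w, -3)) = Mul(Mul(2, a), Add(-3, w)) = Mul(2, a, Add(-3, w)))
Function('z')(Y) = Mul(Add(-1, Y), Add(12, Mul(-4, Y))) (Function('z')(Y) = Mul(Mul(2, -2, Add(-3, Y)), Add(Y, -1)) = Mul(Add(12, Mul(-4, Y)), Add(-1, Y)) = Mul(Add(-1, Y), Add(12, Mul(-4, Y))))
Add(Add(Function('z')(85), Add(Add(Add(-787, 4955), -3666), Mul(-1, 10407))), -13471) = Add(Add(Mul(-4, Add(-1, 85), Add(-3, 85)), Add(Add(Add(-787, 4955), -3666), Mul(-1, 10407))), -13471) = Add(Add(Mul(-4, 84, 82), Add(Add(4168, -3666), -10407)), -13471) = Add(Add(-27552, Add(502, -10407)), -13471) = Add(Add(-27552, -9905), -13471) = Add(-37457, -13471) = -50928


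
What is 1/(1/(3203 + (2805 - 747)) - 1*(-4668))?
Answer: 5261/24558349 ≈ 0.00021422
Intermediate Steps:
1/(1/(3203 + (2805 - 747)) - 1*(-4668)) = 1/(1/(3203 + 2058) + 4668) = 1/(1/5261 + 4668) = 1/(24558349/5261) = 5261/24558349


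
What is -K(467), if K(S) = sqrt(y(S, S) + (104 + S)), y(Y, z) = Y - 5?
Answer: -sqrt(1033) ≈ -32.140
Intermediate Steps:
y(Y, z) = -5 + Y
K(S) = sqrt(99 + 2*S) (K(S) = sqrt((-5 + S) + (104 + S)) = sqrt(99 + 2*S))
-K(467) = -sqrt(99 + 2*467) = -sqrt(99 + 934) = -sqrt(1033)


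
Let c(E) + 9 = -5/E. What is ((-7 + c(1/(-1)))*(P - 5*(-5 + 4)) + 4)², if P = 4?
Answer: 9025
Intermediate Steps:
c(E) = -9 - 5/E
((-7 + c(1/(-1)))*(P - 5*(-5 + 4)) + 4)² = ((-7 + (-9 - 5/(1/(-1))))*(4 - 5*(-5 + 4)) + 4)² = ((-7 + (-9 - 5/(-1)))*(4 - 5*(-1)) + 4)² = ((-7 + (-9 - 5*(-1)))*(4 + 5) + 4)² = ((-7 + (-9 + 5))*9 + 4)² = ((-7 - 4)*9 + 4)² = (-11*9 + 4)² = (-99 + 4)² = (-95)² = 9025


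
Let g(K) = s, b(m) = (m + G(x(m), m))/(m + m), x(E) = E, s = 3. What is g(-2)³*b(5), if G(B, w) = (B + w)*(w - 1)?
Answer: 243/2 ≈ 121.50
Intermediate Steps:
G(B, w) = (-1 + w)*(B + w) (G(B, w) = (B + w)*(-1 + w) = (-1 + w)*(B + w))
b(m) = (-m + 2*m²)/(2*m) (b(m) = (m + (m² - m - m + m*m))/(m + m) = (m + (m² - m - m + m²))/((2*m)) = (m + (-2*m + 2*m²))*(1/(2*m)) = (-m + 2*m²)*(1/(2*m)) = (-m + 2*m²)/(2*m))
g(K) = 3
g(-2)³*b(5) = 3³*(-½ + 5) = 27*(9/2) = 243/2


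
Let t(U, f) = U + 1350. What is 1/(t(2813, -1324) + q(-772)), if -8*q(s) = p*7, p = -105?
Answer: 8/34039 ≈ 0.00023502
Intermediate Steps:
q(s) = 735/8 (q(s) = -(-105)*7/8 = -⅛*(-735) = 735/8)
t(U, f) = 1350 + U
1/(t(2813, -1324) + q(-772)) = 1/((1350 + 2813) + 735/8) = 1/(4163 + 735/8) = 1/(34039/8) = 8/34039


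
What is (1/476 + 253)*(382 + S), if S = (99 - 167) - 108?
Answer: 12404187/238 ≈ 52118.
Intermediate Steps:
S = -176 (S = -68 - 108 = -176)
(1/476 + 253)*(382 + S) = (1/476 + 253)*(382 - 176) = (1/476 + 253)*206 = (120429/476)*206 = 12404187/238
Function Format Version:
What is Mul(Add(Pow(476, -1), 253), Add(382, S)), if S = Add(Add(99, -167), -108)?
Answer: Rational(12404187, 238) ≈ 52118.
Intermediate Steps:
S = -176 (S = Add(-68, -108) = -176)
Mul(Add(Pow(476, -1), 253), Add(382, S)) = Mul(Add(Pow(476, -1), 253), Add(382, -176)) = Mul(Add(Rational(1, 476), 253), 206) = Mul(Rational(120429, 476), 206) = Rational(12404187, 238)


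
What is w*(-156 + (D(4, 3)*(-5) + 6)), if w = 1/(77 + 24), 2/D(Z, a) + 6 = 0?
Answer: -445/303 ≈ -1.4686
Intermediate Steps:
D(Z, a) = -⅓ (D(Z, a) = 2/(-6 + 0) = 2/(-6) = 2*(-⅙) = -⅓)
w = 1/101 ≈ 0.0099010
w*(-156 + (D(4, 3)*(-5) + 6)) = (-156 + (-⅓*(-5) + 6))/101 = (-156 + (5/3 + 6))/101 = (-156 + 23/3)/101 = (1/101)*(-445/3) = -445/303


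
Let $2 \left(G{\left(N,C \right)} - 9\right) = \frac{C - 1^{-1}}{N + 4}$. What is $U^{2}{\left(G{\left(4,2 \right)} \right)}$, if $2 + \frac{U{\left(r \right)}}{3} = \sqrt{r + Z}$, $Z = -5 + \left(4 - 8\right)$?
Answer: $\frac{441}{16} \approx 27.563$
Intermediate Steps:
$G{\left(N,C \right)} = 9 + \frac{-1 + C}{2 \left(4 + N\right)}$ ($G{\left(N,C \right)} = 9 + \frac{\left(C - 1^{-1}\right) \frac{1}{N + 4}}{2} = 9 + \frac{\left(C - 1\right) \frac{1}{4 + N}}{2} = 9 + \frac{\left(-1 + C\right) \frac{1}{4 + N}}{2} = 9 + \frac{\frac{1}{4 + N} \left(-1 + C\right)}{2} = 9 + \frac{-1 + C}{2 \left(4 + N\right)}$)
$Z = -9$ ($Z = -5 + \left(4 - 8\right) = -5 - 4 = -9$)
$U{\left(r \right)} = -6 + 3 \sqrt{-9 + r}$ ($U{\left(r \right)} = -6 + 3 \sqrt{r - 9} = -6 + 3 \sqrt{-9 + r}$)
$U^{2}{\left(G{\left(4,2 \right)} \right)} = \left(-6 + 3 \sqrt{-9 + \frac{71 + 2 + 18 \cdot 4}{2 \left(4 + 4\right)}}\right)^{2} = \left(-6 + 3 \sqrt{-9 + \frac{71 + 2 + 72}{2 \cdot 8}}\right)^{2} = \left(-6 + 3 \sqrt{-9 + \frac{1}{2} \cdot \frac{1}{8} \cdot 145}\right)^{2} = \left(-6 + 3 \sqrt{-9 + \frac{145}{16}}\right)^{2} = \left(-6 + \frac{3}{4}\right)^{2} = \left(- \frac{21}{4}\right)^{2} = \frac{441}{16}$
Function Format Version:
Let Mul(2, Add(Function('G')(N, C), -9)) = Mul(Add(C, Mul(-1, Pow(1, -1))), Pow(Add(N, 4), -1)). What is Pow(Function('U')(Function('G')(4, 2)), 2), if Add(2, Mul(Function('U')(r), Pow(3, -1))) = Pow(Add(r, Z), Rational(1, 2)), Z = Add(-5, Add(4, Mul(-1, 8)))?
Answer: Rational(441, 16) ≈ 27.563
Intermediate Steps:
Function('G')(N, C) = Add(9, Mul(Rational(1, 2), Pow(Add(4, N), -1), Add(-1, C))) (Function('G')(N, C) = Add(9, Mul(Rational(1, 2), Mul(Add(C, Mul(-1, Pow(1, -1))), Pow(Add(N, 4), -1)))) = Add(9, Mul(Rational(1, 2), Mul(Add(C, Mul(-1, 1)), Pow(Add(4, N), -1)))) = Add(9, Mul(Rational(1, 2), Mul(Add(C, -1), Pow(Add(4, N), -1)))) = Add(9, Mul(Rational(1, 2), Mul(Add(-1, C), Pow(Add(4, N), -1)))) = Add(9, Mul(Rational(1, 2), Mul(Pow(Add(4, N), -1), Add(-1, C)))) = Add(9, Mul(Rational(1, 2), Pow(Add(4, N), -1), Add(-1, C))))
Z = -9 (Z = Add(-5, Add(4, -8)) = Add(-5, -4) = -9)
Function('U')(r) = Add(-6, Mul(3, Pow(Add(-9, r), Rational(1, 2)))) (Function('U')(r) = Add(-6, Mul(3, Pow(Add(r, -9), Rational(1, 2)))) = Add(-6, Mul(3, Pow(Add(-9, r), Rational(1, 2)))))
Pow(Function('U')(Function('G')(4, 2)), 2) = Pow(Add(-6, Mul(3, Pow(Add(-9, Mul(Rational(1, 2), Pow(Add(4, 4), -1), Add(71, 2, Mul(18, 4)))), Rational(1, 2)))), 2) = Pow(Add(-6, Mul(3, Pow(Add(-9, Mul(Rational(1, 2), Pow(8, -1), Add(71, 2, 72))), Rational(1, 2)))), 2) = Pow(Add(-6, Mul(3, Pow(Add(-9, Mul(Rational(1, 2), Rational(1, 8), 145)), Rational(1, 2)))), 2) = Pow(Add(-6, Mul(3, Pow(Add(-9, Rational(145, 16)), Rational(1, 2)))), 2) = Pow(Add(-6, Mul(3, Pow(Rational(1, 16), Rational(1, 2)))), 2) = Pow(Add(-6, Mul(3, Rational(1, 4))), 2) = Pow(Add(-6, Rational(3, 4)), 2) = Pow(Rational(-21, 4), 2) = Rational(441, 16)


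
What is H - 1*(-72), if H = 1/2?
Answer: 145/2 ≈ 72.500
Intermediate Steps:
H = 1/2 ≈ 0.50000
H - 1*(-72) = 1/2 - 1*(-72) = 1/2 + 72 = 145/2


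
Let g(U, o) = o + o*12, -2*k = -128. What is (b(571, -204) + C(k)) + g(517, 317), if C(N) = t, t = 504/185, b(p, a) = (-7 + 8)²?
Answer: 763074/185 ≈ 4124.7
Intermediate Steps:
k = 64 (k = -½*(-128) = 64)
g(U, o) = 13*o (g(U, o) = o + 12*o = 13*o)
b(p, a) = 1 (b(p, a) = 1² = 1)
t = 504/185 (t = 504*(1/185) = 504/185 ≈ 2.7243)
C(N) = 504/185
(b(571, -204) + C(k)) + g(517, 317) = (1 + 504/185) + 13*317 = 689/185 + 4121 = 763074/185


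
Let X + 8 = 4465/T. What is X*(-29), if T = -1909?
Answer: 572373/1909 ≈ 299.83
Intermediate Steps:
X = -19737/1909 (X = -8 + 4465/(-1909) = -8 + 4465*(-1/1909) = -8 - 4465/1909 = -19737/1909 ≈ -10.339)
X*(-29) = -19737/1909*(-29) = 572373/1909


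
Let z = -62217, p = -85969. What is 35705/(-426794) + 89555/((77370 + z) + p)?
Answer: -20375010975/15111921952 ≈ -1.3483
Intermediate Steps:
35705/(-426794) + 89555/((77370 + z) + p) = 35705/(-426794) + 89555/((77370 - 62217) - 85969) = 35705*(-1/426794) + 89555/(15153 - 85969) = -35705/426794 + 89555/(-70816) = -35705/426794 + 89555*(-1/70816) = -35705/426794 - 89555/70816 = -20375010975/15111921952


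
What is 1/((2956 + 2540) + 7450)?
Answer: 1/12946 ≈ 7.7244e-5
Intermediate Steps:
1/((2956 + 2540) + 7450) = 1/(5496 + 7450) = 1/12946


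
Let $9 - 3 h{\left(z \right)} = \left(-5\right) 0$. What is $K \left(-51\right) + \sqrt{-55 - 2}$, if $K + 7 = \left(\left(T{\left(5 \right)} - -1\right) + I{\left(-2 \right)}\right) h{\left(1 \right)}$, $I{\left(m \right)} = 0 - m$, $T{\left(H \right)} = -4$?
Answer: $510 + i \sqrt{57} \approx 510.0 + 7.5498 i$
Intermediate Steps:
$h{\left(z \right)} = 3$ ($h{\left(z \right)} = 3 - \frac{\left(-5\right) 0}{3} = 3 - 0 = 3 + 0 = 3$)
$I{\left(m \right)} = - m$
$K = -10$ ($K = -7 + \left(\left(-4 - -1\right) - -2\right) 3 = -7 + \left(\left(-4 + 1\right) + 2\right) 3 = -7 + \left(-3 + 2\right) 3 = -7 - 3 = -10$)
$K \left(-51\right) + \sqrt{-55 - 2} = \left(-10\right) \left(-51\right) + \sqrt{-55 - 2} = 510 + \sqrt{-57} = 510 + i \sqrt{57}$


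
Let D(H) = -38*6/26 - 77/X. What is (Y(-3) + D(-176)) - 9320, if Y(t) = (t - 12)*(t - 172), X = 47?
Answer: -4097004/611 ≈ -6705.4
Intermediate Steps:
D(H) = -6359/611 (D(H) = -38*6/26 - 77/47 = -228*1/26 - 77*1/47 = -114/13 - 77/47 = -6359/611)
Y(t) = (-172 + t)*(-12 + t) (Y(t) = (-12 + t)*(-172 + t) = (-172 + t)*(-12 + t))
(Y(-3) + D(-176)) - 9320 = ((2064 + (-3)² - 184*(-3)) - 6359/611) - 9320 = ((2064 + 9 + 552) - 6359/611) - 9320 = (2625 - 6359/611) - 9320 = 1597516/611 - 9320 = -4097004/611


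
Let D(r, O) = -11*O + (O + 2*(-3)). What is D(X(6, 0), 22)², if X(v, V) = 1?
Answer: 51076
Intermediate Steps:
D(r, O) = -6 - 10*O (D(r, O) = -11*O + (O - 6) = -11*O + (-6 + O) = -6 - 10*O)
D(X(6, 0), 22)² = (-6 - 10*22)² = (-6 - 220)² = (-226)² = 51076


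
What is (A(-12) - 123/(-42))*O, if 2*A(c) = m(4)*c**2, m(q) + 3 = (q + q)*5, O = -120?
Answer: -2240220/7 ≈ -3.2003e+5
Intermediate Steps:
m(q) = -3 + 10*q (m(q) = -3 + (q + q)*5 = -3 + (2*q)*5 = -3 + 10*q)
A(c) = 37*c**2/2 (A(c) = ((-3 + 10*4)*c**2)/2 = ((-3 + 40)*c**2)/2 = (37*c**2)/2 = 37*c**2/2)
(A(-12) - 123/(-42))*O = ((37/2)*(-12)**2 - 123/(-42))*(-120) = ((37/2)*144 - 123*(-1/42))*(-120) = (2664 + 41/14)*(-120) = (37337/14)*(-120) = -2240220/7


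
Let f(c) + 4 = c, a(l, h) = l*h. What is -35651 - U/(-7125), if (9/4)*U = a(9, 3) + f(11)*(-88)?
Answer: -120322249/3375 ≈ -35651.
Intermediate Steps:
a(l, h) = h*l
f(c) = -4 + c
U = -2356/9 (U = 4*(3*9 + (-4 + 11)*(-88))/9 = 4*(27 + 7*(-88))/9 = 4*(27 - 616)/9 = (4/9)*(-589) = -2356/9 ≈ -261.78)
-35651 - U/(-7125) = -35651 - (-2356)/(9*(-7125)) = -35651 - (-2356)*(-1)/(9*7125) = -35651 - 1*124/3375 = -35651 - 124/3375 = -120322249/3375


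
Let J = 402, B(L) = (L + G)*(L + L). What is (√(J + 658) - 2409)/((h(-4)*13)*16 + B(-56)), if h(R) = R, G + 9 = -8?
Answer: -803/2448 + √265/3672 ≈ -0.32359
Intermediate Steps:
G = -17 (G = -9 - 8 = -17)
B(L) = 2*L*(-17 + L) (B(L) = (L - 17)*(L + L) = (-17 + L)*(2*L) = 2*L*(-17 + L))
(√(J + 658) - 2409)/((h(-4)*13)*16 + B(-56)) = (√(402 + 658) - 2409)/(-4*13*16 + 2*(-56)*(-17 - 56)) = (√1060 - 2409)/(-52*16 + 2*(-56)*(-73)) = (2*√265 - 2409)/(-832 + 8176) = (-2409 + 2*√265)/7344 = (-2409 + 2*√265)*(1/7344) = -803/2448 + √265/3672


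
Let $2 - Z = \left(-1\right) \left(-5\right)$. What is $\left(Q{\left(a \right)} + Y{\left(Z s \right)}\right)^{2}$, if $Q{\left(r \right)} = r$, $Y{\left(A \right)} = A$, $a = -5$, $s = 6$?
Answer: $529$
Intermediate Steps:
$Z = -3$ ($Z = 2 - \left(-1\right) \left(-5\right) = 2 - 5 = -3$)
$\left(Q{\left(a \right)} + Y{\left(Z s \right)}\right)^{2} = \left(-5 - 18\right)^{2} = \left(-23\right)^{2} = 529$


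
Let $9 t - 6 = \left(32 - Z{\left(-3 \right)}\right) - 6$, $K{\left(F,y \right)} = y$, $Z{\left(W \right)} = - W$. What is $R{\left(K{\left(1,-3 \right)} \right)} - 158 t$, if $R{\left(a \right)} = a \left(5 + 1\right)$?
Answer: $- \frac{4744}{9} \approx -527.11$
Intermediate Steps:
$R{\left(a \right)} = 6 a$ ($R{\left(a \right)} = a 6 = 6 a$)
$t = \frac{29}{9}$ ($t = \frac{2}{3} + \frac{\left(32 - \left(-1\right) \left(-3\right)\right) - 6}{9} = \frac{2}{3} + \frac{\left(32 - 3\right) - 6}{9} = \frac{2}{3} + \frac{29 - 6}{9} = \frac{2}{3} + \frac{1}{9} \cdot 23 = \frac{2}{3} + \frac{23}{9} = \frac{29}{9} \approx 3.2222$)
$R{\left(K{\left(1,-3 \right)} \right)} - 158 t = 6 \left(-3\right) - \frac{4582}{9} = -18 - \frac{4582}{9} = - \frac{4744}{9}$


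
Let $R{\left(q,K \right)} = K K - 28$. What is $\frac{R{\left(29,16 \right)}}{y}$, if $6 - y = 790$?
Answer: $- \frac{57}{196} \approx -0.29082$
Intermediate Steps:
$R{\left(q,K \right)} = -28 + K^{2}$ ($R{\left(q,K \right)} = K^{2} - 28 = -28 + K^{2}$)
$y = -784$ ($y = 6 - 790 = -784$)
$\frac{R{\left(29,16 \right)}}{y} = \frac{-28 + 16^{2}}{-784} = \left(-28 + 256\right) \left(- \frac{1}{784}\right) = 228 \left(- \frac{1}{784}\right) = - \frac{57}{196}$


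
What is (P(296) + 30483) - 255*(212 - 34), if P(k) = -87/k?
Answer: -4412559/296 ≈ -14907.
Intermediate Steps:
(P(296) + 30483) - 255*(212 - 34) = (-87/296 + 30483) - 255*(212 - 34) = (-87*1/296 + 30483) - 255*178 = (-87/296 + 30483) - 45390 = 9022881/296 - 45390 = -4412559/296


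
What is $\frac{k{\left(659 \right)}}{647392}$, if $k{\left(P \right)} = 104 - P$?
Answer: $- \frac{555}{647392} \approx -0.00085729$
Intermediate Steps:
$\frac{k{\left(659 \right)}}{647392} = \frac{104 - 659}{647392} = \left(104 - 659\right) \frac{1}{647392} = \left(-555\right) \frac{1}{647392} = - \frac{555}{647392}$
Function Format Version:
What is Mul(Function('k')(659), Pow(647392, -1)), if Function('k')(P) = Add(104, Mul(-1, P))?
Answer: Rational(-555, 647392) ≈ -0.00085729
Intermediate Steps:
Mul(Function('k')(659), Pow(647392, -1)) = Mul(Add(104, Mul(-1, 659)), Pow(647392, -1)) = Mul(Add(104, -659), Rational(1, 647392)) = Mul(-555, Rational(1, 647392)) = Rational(-555, 647392)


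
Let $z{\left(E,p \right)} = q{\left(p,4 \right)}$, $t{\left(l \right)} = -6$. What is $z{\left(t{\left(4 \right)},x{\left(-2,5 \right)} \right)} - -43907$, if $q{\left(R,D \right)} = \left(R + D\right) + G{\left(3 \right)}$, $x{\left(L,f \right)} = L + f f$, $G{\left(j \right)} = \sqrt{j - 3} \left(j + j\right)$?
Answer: $43934$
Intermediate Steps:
$G{\left(j \right)} = 2 j \sqrt{-3 + j}$ ($G{\left(j \right)} = \sqrt{-3 + j} 2 j = 2 j \sqrt{-3 + j}$)
$x{\left(L,f \right)} = L + f^{2}$
$q{\left(R,D \right)} = D + R$ ($q{\left(R,D \right)} = \left(R + D\right) + 2 \cdot 3 \sqrt{-3 + 3} = \left(D + R\right) + 2 \cdot 3 \sqrt{0} = \left(D + R\right) + 2 \cdot 3 \cdot 0 = \left(D + R\right) + 0 = D + R$)
$z{\left(E,p \right)} = 4 + p$
$z{\left(t{\left(4 \right)},x{\left(-2,5 \right)} \right)} - -43907 = \left(4 - \left(2 - 5^{2}\right)\right) - -43907 = \left(4 + \left(-2 + 25\right)\right) + 43907 = \left(4 + 23\right) + 43907 = 27 + 43907 = 43934$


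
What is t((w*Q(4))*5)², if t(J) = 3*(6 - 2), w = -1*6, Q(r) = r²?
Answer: 144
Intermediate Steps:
w = -6
t(J) = 12 (t(J) = 3*4 = 12)
t((w*Q(4))*5)² = 12² = 144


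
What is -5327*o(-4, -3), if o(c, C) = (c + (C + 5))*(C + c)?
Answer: -74578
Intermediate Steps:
o(c, C) = (C + c)*(5 + C + c) (o(c, C) = (c + (5 + C))*(C + c) = (5 + C + c)*(C + c) = (C + c)*(5 + C + c))
-5327*o(-4, -3) = -5327*((-3)**2 + (-4)**2 + 5*(-3) + 5*(-4) + 2*(-3)*(-4)) = -5327*(9 + 16 - 15 - 20 + 24) = -5327*14 = -74578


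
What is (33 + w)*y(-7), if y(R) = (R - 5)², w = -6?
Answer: 3888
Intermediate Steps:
y(R) = (-5 + R)²
(33 + w)*y(-7) = (33 - 6)*(-5 - 7)² = 27*(-12)² = 27*144 = 3888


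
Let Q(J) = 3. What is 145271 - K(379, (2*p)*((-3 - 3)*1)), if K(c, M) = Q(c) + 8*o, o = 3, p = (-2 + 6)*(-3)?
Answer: 145244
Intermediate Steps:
p = -12 (p = 4*(-3) = -12)
K(c, M) = 27 (K(c, M) = 3 + 8*3 = 3 + 24 = 27)
145271 - K(379, (2*p)*((-3 - 3)*1)) = 145271 - 1*27 = 145271 - 27 = 145244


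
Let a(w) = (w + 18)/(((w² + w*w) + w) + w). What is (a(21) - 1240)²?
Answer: 145852956649/94864 ≈ 1.5375e+6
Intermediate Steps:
a(w) = (18 + w)/(2*w + 2*w²) (a(w) = (18 + w)/(((w² + w²) + w) + w) = (18 + w)/((2*w² + w) + w) = (18 + w)/((w + 2*w²) + w) = (18 + w)/(2*w + 2*w²))
(a(21) - 1240)² = ((½)*(18 + 21)/(21*(1 + 21)) - 1240)² = ((½)*(1/21)*39/22 - 1240)² = ((½)*(1/21)*(1/22)*39 - 1240)² = (13/308 - 1240)² = (-381907/308)² = 145852956649/94864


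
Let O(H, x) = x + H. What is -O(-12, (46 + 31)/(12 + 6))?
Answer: 139/18 ≈ 7.7222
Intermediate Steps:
O(H, x) = H + x
-O(-12, (46 + 31)/(12 + 6)) = -(-12 + (46 + 31)/(12 + 6)) = -(-12 + 77/18) = -1*(-139/18) = 139/18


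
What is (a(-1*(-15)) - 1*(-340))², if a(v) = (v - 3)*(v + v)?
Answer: 490000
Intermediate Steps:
a(v) = 2*v*(-3 + v) (a(v) = (-3 + v)*(2*v) = 2*v*(-3 + v))
(a(-1*(-15)) - 1*(-340))² = (2*(-1*(-15))*(-3 - 1*(-15)) - 1*(-340))² = (2*15*(-3 + 15) + 340)² = (2*15*12 + 340)² = (360 + 340)² = 700² = 490000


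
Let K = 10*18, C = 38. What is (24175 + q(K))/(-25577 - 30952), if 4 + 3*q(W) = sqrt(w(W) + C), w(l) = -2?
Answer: -72527/169587 ≈ -0.42767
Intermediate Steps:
K = 180
q(W) = 2/3 (q(W) = -4/3 + sqrt(-2 + 38)/3 = -4/3 + sqrt(36)/3 = -4/3 + (1/3)*6 = -4/3 + 2 = 2/3)
(24175 + q(K))/(-25577 - 30952) = (24175 + 2/3)/(-25577 - 30952) = (72527/3)/(-56529) = (72527/3)*(-1/56529) = -72527/169587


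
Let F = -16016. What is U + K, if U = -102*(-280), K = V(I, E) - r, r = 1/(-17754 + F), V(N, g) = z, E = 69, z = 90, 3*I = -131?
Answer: 967510501/33770 ≈ 28650.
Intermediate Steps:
I = -131/3 (I = (⅓)*(-131) = -131/3 ≈ -43.667)
V(N, g) = 90
r = -1/33770 (r = 1/(-17754 - 16016) = 1/(-33770) = -1/33770 ≈ -2.9612e-5)
K = 3039301/33770 (K = 90 - 1*(-1/33770) = 90 + 1/33770 = 3039301/33770 ≈ 90.000)
U = 28560
U + K = 28560 + 3039301/33770 = 967510501/33770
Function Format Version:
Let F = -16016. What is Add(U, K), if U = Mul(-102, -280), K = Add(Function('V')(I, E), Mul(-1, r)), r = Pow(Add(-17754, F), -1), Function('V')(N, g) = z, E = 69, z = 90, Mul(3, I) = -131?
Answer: Rational(967510501, 33770) ≈ 28650.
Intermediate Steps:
I = Rational(-131, 3) (I = Mul(Rational(1, 3), -131) = Rational(-131, 3) ≈ -43.667)
Function('V')(N, g) = 90
r = Rational(-1, 33770) (r = Pow(Add(-17754, -16016), -1) = Pow(-33770, -1) = Rational(-1, 33770) ≈ -2.9612e-5)
K = Rational(3039301, 33770) (K = Add(90, Mul(-1, Rational(-1, 33770))) = Add(90, Rational(1, 33770)) = Rational(3039301, 33770) ≈ 90.000)
U = 28560
Add(U, K) = Add(28560, Rational(3039301, 33770)) = Rational(967510501, 33770)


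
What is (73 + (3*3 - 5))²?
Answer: 5929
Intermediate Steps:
(73 + (3*3 - 5))² = (73 + (9 - 5))² = (73 + 4)² = 77² = 5929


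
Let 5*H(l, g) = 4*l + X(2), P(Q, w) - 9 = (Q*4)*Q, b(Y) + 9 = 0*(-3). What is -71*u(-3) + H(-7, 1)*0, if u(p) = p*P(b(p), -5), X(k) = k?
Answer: 70929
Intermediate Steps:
b(Y) = -9 (b(Y) = -9 + 0*(-3) = -9 + 0 = -9)
P(Q, w) = 9 + 4*Q**2 (P(Q, w) = 9 + (Q*4)*Q = 9 + (4*Q)*Q = 9 + 4*Q**2)
H(l, g) = 2/5 + 4*l/5 (H(l, g) = (4*l + 2)/5 = (2 + 4*l)/5 = 2/5 + 4*l/5)
u(p) = 333*p (u(p) = p*(9 + 4*(-9)**2) = p*(9 + 4*81) = p*(9 + 324) = p*333 = 333*p)
-71*u(-3) + H(-7, 1)*0 = -23643*(-3) + (2/5 + (4/5)*(-7))*0 = -71*(-999) + (2/5 - 28/5)*0 = 70929 - 26/5*0 = 70929 + 0 = 70929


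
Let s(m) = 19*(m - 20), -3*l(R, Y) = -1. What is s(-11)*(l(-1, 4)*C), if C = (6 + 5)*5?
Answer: -32395/3 ≈ -10798.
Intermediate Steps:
l(R, Y) = ⅓ (l(R, Y) = -⅓*(-1) = ⅓)
s(m) = -380 + 19*m (s(m) = 19*(-20 + m) = -380 + 19*m)
C = 55 (C = 11*5 = 55)
s(-11)*(l(-1, 4)*C) = (-380 + 19*(-11))*((⅓)*55) = (-380 - 209)*(55/3) = -589*55/3 = -32395/3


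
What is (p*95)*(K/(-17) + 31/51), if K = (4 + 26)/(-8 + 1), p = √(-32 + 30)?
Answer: 29165*I*√2/357 ≈ 115.53*I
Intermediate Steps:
p = I*√2 (p = √(-2) = I*√2 ≈ 1.4142*I)
K = -30/7 (K = 30/(-7) = 30*(-⅐) = -30/7 ≈ -4.2857)
(p*95)*(K/(-17) + 31/51) = ((I*√2)*95)*(-30/7/(-17) + 31/51) = (95*I*√2)*(-30/7*(-1/17) + 31*(1/51)) = (95*I*√2)*(30/119 + 31/51) = (95*I*√2)*(307/357) = 29165*I*√2/357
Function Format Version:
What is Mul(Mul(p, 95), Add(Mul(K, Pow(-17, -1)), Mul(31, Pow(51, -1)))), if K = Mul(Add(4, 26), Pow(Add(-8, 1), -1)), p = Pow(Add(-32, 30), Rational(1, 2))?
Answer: Mul(Rational(29165, 357), I, Pow(2, Rational(1, 2))) ≈ Mul(115.53, I)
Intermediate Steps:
p = Mul(I, Pow(2, Rational(1, 2))) (p = Pow(-2, Rational(1, 2)) = Mul(I, Pow(2, Rational(1, 2))) ≈ Mul(1.4142, I))
K = Rational(-30, 7) (K = Mul(30, Pow(-7, -1)) = Mul(30, Rational(-1, 7)) = Rational(-30, 7) ≈ -4.2857)
Mul(Mul(p, 95), Add(Mul(K, Pow(-17, -1)), Mul(31, Pow(51, -1)))) = Mul(Mul(Mul(I, Pow(2, Rational(1, 2))), 95), Add(Mul(Rational(-30, 7), Pow(-17, -1)), Mul(31, Pow(51, -1)))) = Mul(Mul(95, I, Pow(2, Rational(1, 2))), Add(Mul(Rational(-30, 7), Rational(-1, 17)), Mul(31, Rational(1, 51)))) = Mul(Mul(95, I, Pow(2, Rational(1, 2))), Add(Rational(30, 119), Rational(31, 51))) = Mul(Mul(95, I, Pow(2, Rational(1, 2))), Rational(307, 357)) = Mul(Rational(29165, 357), I, Pow(2, Rational(1, 2)))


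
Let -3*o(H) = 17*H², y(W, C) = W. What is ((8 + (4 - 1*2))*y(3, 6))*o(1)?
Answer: -170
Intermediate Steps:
o(H) = -17*H²/3
((8 + (4 - 1*2))*y(3, 6))*o(1) = ((8 + (4 - 1*2))*3)*(-17/3*1²) = ((8 + (4 - 2))*3)*(-17/3*1) = ((8 + 2)*3)*(-17/3) = (10*3)*(-17/3) = 30*(-17/3) = -170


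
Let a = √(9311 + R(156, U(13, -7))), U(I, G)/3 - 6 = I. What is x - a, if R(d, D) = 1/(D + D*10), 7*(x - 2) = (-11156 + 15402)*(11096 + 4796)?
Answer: 67477446/7 - √3660424746/627 ≈ 9.6395e+6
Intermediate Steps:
U(I, G) = 18 + 3*I
x = 67477446/7 (x = 2 + ((-11156 + 15402)*(11096 + 4796))/7 = 2 + (4246*15892)/7 = 2 + (⅐)*67477432 = 2 + 67477432/7 = 67477446/7 ≈ 9.6396e+6)
R(d, D) = 1/(11*D) (R(d, D) = 1/(D + 10*D) = 1/(11*D))
a = √3660424746/627 (a = √(9311 + 1/(11*(18 + 3*13))) = √(9311 + 1/(11*(18 + 39))) = √(9311 + (1/11)/57) = √(9311 + (1/11)*(1/57)) = √(9311 + 1/627) = √(5837998/627) = √3660424746/627 ≈ 96.494)
x - a = 67477446/7 - √3660424746/627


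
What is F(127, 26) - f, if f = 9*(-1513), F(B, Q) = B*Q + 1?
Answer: 16920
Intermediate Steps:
F(B, Q) = 1 + B*Q
f = -13617
F(127, 26) - f = (1 + 127*26) - 1*(-13617) = (1 + 3302) + 13617 = 3303 + 13617 = 16920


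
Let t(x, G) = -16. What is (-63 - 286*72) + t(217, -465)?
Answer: -20671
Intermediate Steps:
(-63 - 286*72) + t(217, -465) = (-63 - 286*72) - 16 = (-63 - 20592) - 16 = -20655 - 16 = -20671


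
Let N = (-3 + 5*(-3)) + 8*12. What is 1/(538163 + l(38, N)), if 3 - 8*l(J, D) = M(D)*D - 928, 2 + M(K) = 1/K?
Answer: 4/2153195 ≈ 1.8577e-6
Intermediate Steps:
M(K) = -2 + 1/K
N = 78 (N = (-3 - 15) + 96 = -18 + 96 = 78)
l(J, D) = 931/8 - D*(-2 + 1/D)/8 (l(J, D) = 3/8 - ((-2 + 1/D)*D - 928)/8 = 3/8 - (D*(-2 + 1/D) - 928)/8 = 3/8 - (-928 + D*(-2 + 1/D))/8 = 3/8 + (116 - D*(-2 + 1/D)/8) = 931/8 - D*(-2 + 1/D)/8)
1/(538163 + l(38, N)) = 1/(538163 + (465/4 + (1/4)*78)) = 1/(538163 + (465/4 + 39/2)) = 1/(538163 + 543/4) = 1/(2153195/4) = 4/2153195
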